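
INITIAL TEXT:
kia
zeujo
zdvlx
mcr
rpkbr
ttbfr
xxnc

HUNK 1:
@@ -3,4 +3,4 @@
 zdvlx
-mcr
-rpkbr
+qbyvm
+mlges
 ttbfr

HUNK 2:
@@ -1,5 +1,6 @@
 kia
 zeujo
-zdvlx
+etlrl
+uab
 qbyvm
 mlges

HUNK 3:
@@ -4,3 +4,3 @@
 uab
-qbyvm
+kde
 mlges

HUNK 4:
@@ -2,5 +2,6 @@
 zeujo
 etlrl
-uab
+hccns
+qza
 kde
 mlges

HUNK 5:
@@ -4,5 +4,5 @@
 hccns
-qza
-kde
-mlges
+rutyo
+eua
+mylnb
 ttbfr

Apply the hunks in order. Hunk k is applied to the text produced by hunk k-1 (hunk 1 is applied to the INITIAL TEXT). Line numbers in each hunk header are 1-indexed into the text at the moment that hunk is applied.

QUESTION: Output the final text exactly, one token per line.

Answer: kia
zeujo
etlrl
hccns
rutyo
eua
mylnb
ttbfr
xxnc

Derivation:
Hunk 1: at line 3 remove [mcr,rpkbr] add [qbyvm,mlges] -> 7 lines: kia zeujo zdvlx qbyvm mlges ttbfr xxnc
Hunk 2: at line 1 remove [zdvlx] add [etlrl,uab] -> 8 lines: kia zeujo etlrl uab qbyvm mlges ttbfr xxnc
Hunk 3: at line 4 remove [qbyvm] add [kde] -> 8 lines: kia zeujo etlrl uab kde mlges ttbfr xxnc
Hunk 4: at line 2 remove [uab] add [hccns,qza] -> 9 lines: kia zeujo etlrl hccns qza kde mlges ttbfr xxnc
Hunk 5: at line 4 remove [qza,kde,mlges] add [rutyo,eua,mylnb] -> 9 lines: kia zeujo etlrl hccns rutyo eua mylnb ttbfr xxnc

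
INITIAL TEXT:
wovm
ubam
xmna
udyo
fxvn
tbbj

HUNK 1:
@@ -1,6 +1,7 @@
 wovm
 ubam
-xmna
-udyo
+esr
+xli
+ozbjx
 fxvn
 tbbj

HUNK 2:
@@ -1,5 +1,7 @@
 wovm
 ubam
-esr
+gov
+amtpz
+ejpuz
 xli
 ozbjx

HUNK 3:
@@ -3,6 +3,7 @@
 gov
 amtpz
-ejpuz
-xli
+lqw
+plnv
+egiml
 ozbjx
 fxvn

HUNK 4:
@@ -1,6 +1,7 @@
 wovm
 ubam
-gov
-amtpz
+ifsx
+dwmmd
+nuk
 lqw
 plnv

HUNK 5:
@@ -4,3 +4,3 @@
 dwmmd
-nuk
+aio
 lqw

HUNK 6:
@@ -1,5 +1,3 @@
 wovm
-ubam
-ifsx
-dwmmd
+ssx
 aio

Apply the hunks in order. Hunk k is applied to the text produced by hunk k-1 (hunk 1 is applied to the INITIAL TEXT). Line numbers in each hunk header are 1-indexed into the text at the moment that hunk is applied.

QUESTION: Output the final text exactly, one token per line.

Answer: wovm
ssx
aio
lqw
plnv
egiml
ozbjx
fxvn
tbbj

Derivation:
Hunk 1: at line 1 remove [xmna,udyo] add [esr,xli,ozbjx] -> 7 lines: wovm ubam esr xli ozbjx fxvn tbbj
Hunk 2: at line 1 remove [esr] add [gov,amtpz,ejpuz] -> 9 lines: wovm ubam gov amtpz ejpuz xli ozbjx fxvn tbbj
Hunk 3: at line 3 remove [ejpuz,xli] add [lqw,plnv,egiml] -> 10 lines: wovm ubam gov amtpz lqw plnv egiml ozbjx fxvn tbbj
Hunk 4: at line 1 remove [gov,amtpz] add [ifsx,dwmmd,nuk] -> 11 lines: wovm ubam ifsx dwmmd nuk lqw plnv egiml ozbjx fxvn tbbj
Hunk 5: at line 4 remove [nuk] add [aio] -> 11 lines: wovm ubam ifsx dwmmd aio lqw plnv egiml ozbjx fxvn tbbj
Hunk 6: at line 1 remove [ubam,ifsx,dwmmd] add [ssx] -> 9 lines: wovm ssx aio lqw plnv egiml ozbjx fxvn tbbj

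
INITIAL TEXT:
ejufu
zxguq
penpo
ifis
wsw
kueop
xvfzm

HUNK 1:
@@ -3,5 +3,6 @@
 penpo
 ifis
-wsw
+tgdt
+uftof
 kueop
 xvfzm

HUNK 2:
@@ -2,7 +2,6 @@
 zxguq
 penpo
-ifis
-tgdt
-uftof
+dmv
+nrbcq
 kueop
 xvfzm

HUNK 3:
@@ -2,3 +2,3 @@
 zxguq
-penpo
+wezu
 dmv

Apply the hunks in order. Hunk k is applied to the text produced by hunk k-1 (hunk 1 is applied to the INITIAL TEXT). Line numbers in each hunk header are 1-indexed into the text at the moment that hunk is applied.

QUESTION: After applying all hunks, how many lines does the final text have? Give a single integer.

Answer: 7

Derivation:
Hunk 1: at line 3 remove [wsw] add [tgdt,uftof] -> 8 lines: ejufu zxguq penpo ifis tgdt uftof kueop xvfzm
Hunk 2: at line 2 remove [ifis,tgdt,uftof] add [dmv,nrbcq] -> 7 lines: ejufu zxguq penpo dmv nrbcq kueop xvfzm
Hunk 3: at line 2 remove [penpo] add [wezu] -> 7 lines: ejufu zxguq wezu dmv nrbcq kueop xvfzm
Final line count: 7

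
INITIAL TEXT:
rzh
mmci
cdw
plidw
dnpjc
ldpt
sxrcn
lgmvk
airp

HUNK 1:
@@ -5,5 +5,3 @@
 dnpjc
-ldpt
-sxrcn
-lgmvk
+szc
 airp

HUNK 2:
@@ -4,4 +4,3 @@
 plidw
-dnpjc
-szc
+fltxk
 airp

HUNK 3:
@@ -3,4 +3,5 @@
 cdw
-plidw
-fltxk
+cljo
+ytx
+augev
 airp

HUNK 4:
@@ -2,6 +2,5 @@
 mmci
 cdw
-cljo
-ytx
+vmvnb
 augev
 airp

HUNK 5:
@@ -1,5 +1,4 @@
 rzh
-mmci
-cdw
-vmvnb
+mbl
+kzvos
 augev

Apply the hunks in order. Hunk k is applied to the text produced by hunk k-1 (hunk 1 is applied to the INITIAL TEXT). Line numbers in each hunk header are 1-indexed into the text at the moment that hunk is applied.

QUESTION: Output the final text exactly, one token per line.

Hunk 1: at line 5 remove [ldpt,sxrcn,lgmvk] add [szc] -> 7 lines: rzh mmci cdw plidw dnpjc szc airp
Hunk 2: at line 4 remove [dnpjc,szc] add [fltxk] -> 6 lines: rzh mmci cdw plidw fltxk airp
Hunk 3: at line 3 remove [plidw,fltxk] add [cljo,ytx,augev] -> 7 lines: rzh mmci cdw cljo ytx augev airp
Hunk 4: at line 2 remove [cljo,ytx] add [vmvnb] -> 6 lines: rzh mmci cdw vmvnb augev airp
Hunk 5: at line 1 remove [mmci,cdw,vmvnb] add [mbl,kzvos] -> 5 lines: rzh mbl kzvos augev airp

Answer: rzh
mbl
kzvos
augev
airp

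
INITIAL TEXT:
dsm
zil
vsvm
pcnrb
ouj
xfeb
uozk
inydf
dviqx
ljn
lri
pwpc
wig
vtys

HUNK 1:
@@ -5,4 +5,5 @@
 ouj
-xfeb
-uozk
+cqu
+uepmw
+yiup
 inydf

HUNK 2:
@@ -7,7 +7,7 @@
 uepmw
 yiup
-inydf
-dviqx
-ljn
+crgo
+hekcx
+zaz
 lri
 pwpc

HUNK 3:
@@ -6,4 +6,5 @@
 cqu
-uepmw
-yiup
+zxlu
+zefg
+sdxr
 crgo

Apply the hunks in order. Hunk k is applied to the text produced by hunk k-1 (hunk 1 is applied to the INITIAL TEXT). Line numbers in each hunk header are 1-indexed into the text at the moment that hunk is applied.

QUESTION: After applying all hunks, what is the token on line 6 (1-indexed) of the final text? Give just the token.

Answer: cqu

Derivation:
Hunk 1: at line 5 remove [xfeb,uozk] add [cqu,uepmw,yiup] -> 15 lines: dsm zil vsvm pcnrb ouj cqu uepmw yiup inydf dviqx ljn lri pwpc wig vtys
Hunk 2: at line 7 remove [inydf,dviqx,ljn] add [crgo,hekcx,zaz] -> 15 lines: dsm zil vsvm pcnrb ouj cqu uepmw yiup crgo hekcx zaz lri pwpc wig vtys
Hunk 3: at line 6 remove [uepmw,yiup] add [zxlu,zefg,sdxr] -> 16 lines: dsm zil vsvm pcnrb ouj cqu zxlu zefg sdxr crgo hekcx zaz lri pwpc wig vtys
Final line 6: cqu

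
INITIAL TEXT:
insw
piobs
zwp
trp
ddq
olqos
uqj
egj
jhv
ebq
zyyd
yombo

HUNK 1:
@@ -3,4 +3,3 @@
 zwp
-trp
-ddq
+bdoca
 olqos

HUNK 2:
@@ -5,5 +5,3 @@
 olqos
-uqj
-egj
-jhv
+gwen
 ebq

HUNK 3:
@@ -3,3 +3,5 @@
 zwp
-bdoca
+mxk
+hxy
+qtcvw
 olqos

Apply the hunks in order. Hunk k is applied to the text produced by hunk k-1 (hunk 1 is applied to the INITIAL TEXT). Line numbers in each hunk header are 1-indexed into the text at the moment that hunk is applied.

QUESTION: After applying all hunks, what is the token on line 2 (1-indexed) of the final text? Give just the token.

Answer: piobs

Derivation:
Hunk 1: at line 3 remove [trp,ddq] add [bdoca] -> 11 lines: insw piobs zwp bdoca olqos uqj egj jhv ebq zyyd yombo
Hunk 2: at line 5 remove [uqj,egj,jhv] add [gwen] -> 9 lines: insw piobs zwp bdoca olqos gwen ebq zyyd yombo
Hunk 3: at line 3 remove [bdoca] add [mxk,hxy,qtcvw] -> 11 lines: insw piobs zwp mxk hxy qtcvw olqos gwen ebq zyyd yombo
Final line 2: piobs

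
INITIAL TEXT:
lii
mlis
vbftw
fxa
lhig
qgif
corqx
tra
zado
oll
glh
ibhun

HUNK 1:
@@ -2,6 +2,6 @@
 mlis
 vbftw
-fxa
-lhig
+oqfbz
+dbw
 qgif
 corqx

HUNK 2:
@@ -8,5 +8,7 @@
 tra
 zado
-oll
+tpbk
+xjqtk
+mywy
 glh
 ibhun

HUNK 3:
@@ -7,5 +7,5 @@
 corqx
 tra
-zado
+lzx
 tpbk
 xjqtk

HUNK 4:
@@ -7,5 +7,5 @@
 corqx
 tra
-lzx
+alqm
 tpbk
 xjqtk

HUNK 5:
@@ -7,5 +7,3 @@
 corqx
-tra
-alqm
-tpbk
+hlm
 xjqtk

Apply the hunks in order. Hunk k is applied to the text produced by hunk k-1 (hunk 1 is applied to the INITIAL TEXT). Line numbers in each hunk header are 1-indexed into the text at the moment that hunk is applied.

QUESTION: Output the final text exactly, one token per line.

Hunk 1: at line 2 remove [fxa,lhig] add [oqfbz,dbw] -> 12 lines: lii mlis vbftw oqfbz dbw qgif corqx tra zado oll glh ibhun
Hunk 2: at line 8 remove [oll] add [tpbk,xjqtk,mywy] -> 14 lines: lii mlis vbftw oqfbz dbw qgif corqx tra zado tpbk xjqtk mywy glh ibhun
Hunk 3: at line 7 remove [zado] add [lzx] -> 14 lines: lii mlis vbftw oqfbz dbw qgif corqx tra lzx tpbk xjqtk mywy glh ibhun
Hunk 4: at line 7 remove [lzx] add [alqm] -> 14 lines: lii mlis vbftw oqfbz dbw qgif corqx tra alqm tpbk xjqtk mywy glh ibhun
Hunk 5: at line 7 remove [tra,alqm,tpbk] add [hlm] -> 12 lines: lii mlis vbftw oqfbz dbw qgif corqx hlm xjqtk mywy glh ibhun

Answer: lii
mlis
vbftw
oqfbz
dbw
qgif
corqx
hlm
xjqtk
mywy
glh
ibhun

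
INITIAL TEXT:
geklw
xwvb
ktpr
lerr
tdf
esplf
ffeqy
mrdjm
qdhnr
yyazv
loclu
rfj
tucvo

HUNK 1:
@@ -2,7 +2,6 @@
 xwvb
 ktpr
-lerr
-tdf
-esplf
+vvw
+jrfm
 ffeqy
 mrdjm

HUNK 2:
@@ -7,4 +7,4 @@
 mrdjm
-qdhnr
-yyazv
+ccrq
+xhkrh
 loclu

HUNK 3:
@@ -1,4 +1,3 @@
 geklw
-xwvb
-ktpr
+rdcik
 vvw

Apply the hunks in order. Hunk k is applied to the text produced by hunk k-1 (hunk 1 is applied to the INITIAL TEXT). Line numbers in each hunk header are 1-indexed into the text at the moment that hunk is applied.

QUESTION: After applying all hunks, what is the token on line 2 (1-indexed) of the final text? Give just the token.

Answer: rdcik

Derivation:
Hunk 1: at line 2 remove [lerr,tdf,esplf] add [vvw,jrfm] -> 12 lines: geklw xwvb ktpr vvw jrfm ffeqy mrdjm qdhnr yyazv loclu rfj tucvo
Hunk 2: at line 7 remove [qdhnr,yyazv] add [ccrq,xhkrh] -> 12 lines: geklw xwvb ktpr vvw jrfm ffeqy mrdjm ccrq xhkrh loclu rfj tucvo
Hunk 3: at line 1 remove [xwvb,ktpr] add [rdcik] -> 11 lines: geklw rdcik vvw jrfm ffeqy mrdjm ccrq xhkrh loclu rfj tucvo
Final line 2: rdcik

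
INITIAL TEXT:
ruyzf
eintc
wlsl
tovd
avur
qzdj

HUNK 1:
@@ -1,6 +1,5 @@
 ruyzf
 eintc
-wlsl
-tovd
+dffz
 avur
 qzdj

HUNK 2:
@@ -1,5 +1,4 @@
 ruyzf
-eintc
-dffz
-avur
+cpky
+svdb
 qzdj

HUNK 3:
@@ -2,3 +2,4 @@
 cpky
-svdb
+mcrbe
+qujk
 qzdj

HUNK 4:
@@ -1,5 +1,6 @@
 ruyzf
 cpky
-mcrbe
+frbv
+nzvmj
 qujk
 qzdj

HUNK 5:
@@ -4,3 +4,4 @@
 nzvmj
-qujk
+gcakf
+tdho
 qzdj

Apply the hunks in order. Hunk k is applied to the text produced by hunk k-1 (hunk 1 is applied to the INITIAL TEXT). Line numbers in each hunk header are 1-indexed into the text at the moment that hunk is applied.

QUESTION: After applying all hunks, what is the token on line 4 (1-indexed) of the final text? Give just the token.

Answer: nzvmj

Derivation:
Hunk 1: at line 1 remove [wlsl,tovd] add [dffz] -> 5 lines: ruyzf eintc dffz avur qzdj
Hunk 2: at line 1 remove [eintc,dffz,avur] add [cpky,svdb] -> 4 lines: ruyzf cpky svdb qzdj
Hunk 3: at line 2 remove [svdb] add [mcrbe,qujk] -> 5 lines: ruyzf cpky mcrbe qujk qzdj
Hunk 4: at line 1 remove [mcrbe] add [frbv,nzvmj] -> 6 lines: ruyzf cpky frbv nzvmj qujk qzdj
Hunk 5: at line 4 remove [qujk] add [gcakf,tdho] -> 7 lines: ruyzf cpky frbv nzvmj gcakf tdho qzdj
Final line 4: nzvmj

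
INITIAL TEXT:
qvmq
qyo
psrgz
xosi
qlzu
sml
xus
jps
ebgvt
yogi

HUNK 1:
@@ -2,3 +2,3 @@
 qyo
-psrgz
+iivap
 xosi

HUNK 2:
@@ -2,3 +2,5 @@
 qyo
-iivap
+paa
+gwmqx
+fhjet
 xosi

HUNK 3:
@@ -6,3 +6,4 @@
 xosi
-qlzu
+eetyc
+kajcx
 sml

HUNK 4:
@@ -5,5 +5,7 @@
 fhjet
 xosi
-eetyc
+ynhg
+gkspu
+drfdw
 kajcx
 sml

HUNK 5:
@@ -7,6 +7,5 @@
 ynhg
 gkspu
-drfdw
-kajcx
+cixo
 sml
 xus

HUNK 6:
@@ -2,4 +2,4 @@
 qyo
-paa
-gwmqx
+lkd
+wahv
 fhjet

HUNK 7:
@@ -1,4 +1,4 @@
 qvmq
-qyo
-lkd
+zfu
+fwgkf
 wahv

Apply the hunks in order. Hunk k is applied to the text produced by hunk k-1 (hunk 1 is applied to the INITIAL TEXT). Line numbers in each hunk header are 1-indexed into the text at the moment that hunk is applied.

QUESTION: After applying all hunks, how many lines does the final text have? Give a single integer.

Hunk 1: at line 2 remove [psrgz] add [iivap] -> 10 lines: qvmq qyo iivap xosi qlzu sml xus jps ebgvt yogi
Hunk 2: at line 2 remove [iivap] add [paa,gwmqx,fhjet] -> 12 lines: qvmq qyo paa gwmqx fhjet xosi qlzu sml xus jps ebgvt yogi
Hunk 3: at line 6 remove [qlzu] add [eetyc,kajcx] -> 13 lines: qvmq qyo paa gwmqx fhjet xosi eetyc kajcx sml xus jps ebgvt yogi
Hunk 4: at line 5 remove [eetyc] add [ynhg,gkspu,drfdw] -> 15 lines: qvmq qyo paa gwmqx fhjet xosi ynhg gkspu drfdw kajcx sml xus jps ebgvt yogi
Hunk 5: at line 7 remove [drfdw,kajcx] add [cixo] -> 14 lines: qvmq qyo paa gwmqx fhjet xosi ynhg gkspu cixo sml xus jps ebgvt yogi
Hunk 6: at line 2 remove [paa,gwmqx] add [lkd,wahv] -> 14 lines: qvmq qyo lkd wahv fhjet xosi ynhg gkspu cixo sml xus jps ebgvt yogi
Hunk 7: at line 1 remove [qyo,lkd] add [zfu,fwgkf] -> 14 lines: qvmq zfu fwgkf wahv fhjet xosi ynhg gkspu cixo sml xus jps ebgvt yogi
Final line count: 14

Answer: 14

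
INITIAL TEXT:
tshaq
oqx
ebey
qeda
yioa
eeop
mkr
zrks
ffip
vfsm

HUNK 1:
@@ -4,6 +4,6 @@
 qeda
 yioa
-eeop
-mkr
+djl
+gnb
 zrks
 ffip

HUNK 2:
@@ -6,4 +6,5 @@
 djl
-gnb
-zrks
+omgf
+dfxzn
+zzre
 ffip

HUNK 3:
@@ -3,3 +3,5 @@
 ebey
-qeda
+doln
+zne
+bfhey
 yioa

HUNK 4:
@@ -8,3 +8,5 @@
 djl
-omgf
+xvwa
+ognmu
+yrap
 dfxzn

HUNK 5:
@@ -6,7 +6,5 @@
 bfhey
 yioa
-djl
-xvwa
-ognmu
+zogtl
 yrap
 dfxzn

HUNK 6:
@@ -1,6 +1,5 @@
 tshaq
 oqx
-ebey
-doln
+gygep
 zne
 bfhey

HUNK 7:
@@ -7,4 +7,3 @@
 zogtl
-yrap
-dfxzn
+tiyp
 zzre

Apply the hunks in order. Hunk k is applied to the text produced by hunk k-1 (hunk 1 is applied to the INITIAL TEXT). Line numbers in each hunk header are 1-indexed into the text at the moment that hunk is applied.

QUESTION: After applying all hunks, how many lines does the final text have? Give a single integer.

Answer: 11

Derivation:
Hunk 1: at line 4 remove [eeop,mkr] add [djl,gnb] -> 10 lines: tshaq oqx ebey qeda yioa djl gnb zrks ffip vfsm
Hunk 2: at line 6 remove [gnb,zrks] add [omgf,dfxzn,zzre] -> 11 lines: tshaq oqx ebey qeda yioa djl omgf dfxzn zzre ffip vfsm
Hunk 3: at line 3 remove [qeda] add [doln,zne,bfhey] -> 13 lines: tshaq oqx ebey doln zne bfhey yioa djl omgf dfxzn zzre ffip vfsm
Hunk 4: at line 8 remove [omgf] add [xvwa,ognmu,yrap] -> 15 lines: tshaq oqx ebey doln zne bfhey yioa djl xvwa ognmu yrap dfxzn zzre ffip vfsm
Hunk 5: at line 6 remove [djl,xvwa,ognmu] add [zogtl] -> 13 lines: tshaq oqx ebey doln zne bfhey yioa zogtl yrap dfxzn zzre ffip vfsm
Hunk 6: at line 1 remove [ebey,doln] add [gygep] -> 12 lines: tshaq oqx gygep zne bfhey yioa zogtl yrap dfxzn zzre ffip vfsm
Hunk 7: at line 7 remove [yrap,dfxzn] add [tiyp] -> 11 lines: tshaq oqx gygep zne bfhey yioa zogtl tiyp zzre ffip vfsm
Final line count: 11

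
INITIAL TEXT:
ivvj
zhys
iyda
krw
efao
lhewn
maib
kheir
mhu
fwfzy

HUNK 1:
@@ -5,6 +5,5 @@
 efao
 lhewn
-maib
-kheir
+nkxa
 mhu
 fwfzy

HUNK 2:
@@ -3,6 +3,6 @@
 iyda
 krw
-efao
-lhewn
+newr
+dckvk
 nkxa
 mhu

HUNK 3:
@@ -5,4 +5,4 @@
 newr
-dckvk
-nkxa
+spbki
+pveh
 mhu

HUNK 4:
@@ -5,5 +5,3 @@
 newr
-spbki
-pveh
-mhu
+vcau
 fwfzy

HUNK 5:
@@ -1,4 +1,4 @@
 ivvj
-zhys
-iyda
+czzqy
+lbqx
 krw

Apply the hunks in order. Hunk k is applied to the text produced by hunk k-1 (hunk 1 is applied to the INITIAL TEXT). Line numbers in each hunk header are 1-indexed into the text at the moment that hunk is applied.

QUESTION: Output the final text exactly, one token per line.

Answer: ivvj
czzqy
lbqx
krw
newr
vcau
fwfzy

Derivation:
Hunk 1: at line 5 remove [maib,kheir] add [nkxa] -> 9 lines: ivvj zhys iyda krw efao lhewn nkxa mhu fwfzy
Hunk 2: at line 3 remove [efao,lhewn] add [newr,dckvk] -> 9 lines: ivvj zhys iyda krw newr dckvk nkxa mhu fwfzy
Hunk 3: at line 5 remove [dckvk,nkxa] add [spbki,pveh] -> 9 lines: ivvj zhys iyda krw newr spbki pveh mhu fwfzy
Hunk 4: at line 5 remove [spbki,pveh,mhu] add [vcau] -> 7 lines: ivvj zhys iyda krw newr vcau fwfzy
Hunk 5: at line 1 remove [zhys,iyda] add [czzqy,lbqx] -> 7 lines: ivvj czzqy lbqx krw newr vcau fwfzy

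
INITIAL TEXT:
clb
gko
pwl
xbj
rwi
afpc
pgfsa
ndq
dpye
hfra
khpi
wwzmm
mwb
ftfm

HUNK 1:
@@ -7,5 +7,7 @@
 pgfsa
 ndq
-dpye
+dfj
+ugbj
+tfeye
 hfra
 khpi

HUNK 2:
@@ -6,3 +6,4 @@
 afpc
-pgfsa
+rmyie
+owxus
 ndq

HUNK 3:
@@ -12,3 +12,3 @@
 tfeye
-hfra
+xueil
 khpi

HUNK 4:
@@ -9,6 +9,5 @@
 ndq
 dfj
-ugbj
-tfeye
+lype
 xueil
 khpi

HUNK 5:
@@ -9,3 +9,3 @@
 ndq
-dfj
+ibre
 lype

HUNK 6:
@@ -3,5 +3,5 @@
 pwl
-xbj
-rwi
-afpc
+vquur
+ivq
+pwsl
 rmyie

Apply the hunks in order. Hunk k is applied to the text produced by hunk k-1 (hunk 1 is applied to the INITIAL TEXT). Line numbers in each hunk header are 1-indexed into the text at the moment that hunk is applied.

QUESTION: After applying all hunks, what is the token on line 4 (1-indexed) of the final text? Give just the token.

Hunk 1: at line 7 remove [dpye] add [dfj,ugbj,tfeye] -> 16 lines: clb gko pwl xbj rwi afpc pgfsa ndq dfj ugbj tfeye hfra khpi wwzmm mwb ftfm
Hunk 2: at line 6 remove [pgfsa] add [rmyie,owxus] -> 17 lines: clb gko pwl xbj rwi afpc rmyie owxus ndq dfj ugbj tfeye hfra khpi wwzmm mwb ftfm
Hunk 3: at line 12 remove [hfra] add [xueil] -> 17 lines: clb gko pwl xbj rwi afpc rmyie owxus ndq dfj ugbj tfeye xueil khpi wwzmm mwb ftfm
Hunk 4: at line 9 remove [ugbj,tfeye] add [lype] -> 16 lines: clb gko pwl xbj rwi afpc rmyie owxus ndq dfj lype xueil khpi wwzmm mwb ftfm
Hunk 5: at line 9 remove [dfj] add [ibre] -> 16 lines: clb gko pwl xbj rwi afpc rmyie owxus ndq ibre lype xueil khpi wwzmm mwb ftfm
Hunk 6: at line 3 remove [xbj,rwi,afpc] add [vquur,ivq,pwsl] -> 16 lines: clb gko pwl vquur ivq pwsl rmyie owxus ndq ibre lype xueil khpi wwzmm mwb ftfm
Final line 4: vquur

Answer: vquur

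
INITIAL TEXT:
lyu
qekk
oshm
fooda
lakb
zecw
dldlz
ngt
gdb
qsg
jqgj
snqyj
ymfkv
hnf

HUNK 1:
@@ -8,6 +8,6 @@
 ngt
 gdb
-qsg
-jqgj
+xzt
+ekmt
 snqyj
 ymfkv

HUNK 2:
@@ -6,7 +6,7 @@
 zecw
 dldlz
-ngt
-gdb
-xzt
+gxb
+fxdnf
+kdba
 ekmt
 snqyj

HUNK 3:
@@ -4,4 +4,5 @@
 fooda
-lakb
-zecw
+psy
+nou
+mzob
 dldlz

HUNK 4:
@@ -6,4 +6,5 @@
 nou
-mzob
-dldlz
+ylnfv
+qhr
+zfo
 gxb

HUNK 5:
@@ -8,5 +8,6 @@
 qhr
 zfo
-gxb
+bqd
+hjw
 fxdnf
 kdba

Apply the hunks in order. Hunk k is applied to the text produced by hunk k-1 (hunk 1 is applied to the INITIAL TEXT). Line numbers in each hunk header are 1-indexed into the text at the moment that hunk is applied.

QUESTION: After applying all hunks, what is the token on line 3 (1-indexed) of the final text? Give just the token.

Hunk 1: at line 8 remove [qsg,jqgj] add [xzt,ekmt] -> 14 lines: lyu qekk oshm fooda lakb zecw dldlz ngt gdb xzt ekmt snqyj ymfkv hnf
Hunk 2: at line 6 remove [ngt,gdb,xzt] add [gxb,fxdnf,kdba] -> 14 lines: lyu qekk oshm fooda lakb zecw dldlz gxb fxdnf kdba ekmt snqyj ymfkv hnf
Hunk 3: at line 4 remove [lakb,zecw] add [psy,nou,mzob] -> 15 lines: lyu qekk oshm fooda psy nou mzob dldlz gxb fxdnf kdba ekmt snqyj ymfkv hnf
Hunk 4: at line 6 remove [mzob,dldlz] add [ylnfv,qhr,zfo] -> 16 lines: lyu qekk oshm fooda psy nou ylnfv qhr zfo gxb fxdnf kdba ekmt snqyj ymfkv hnf
Hunk 5: at line 8 remove [gxb] add [bqd,hjw] -> 17 lines: lyu qekk oshm fooda psy nou ylnfv qhr zfo bqd hjw fxdnf kdba ekmt snqyj ymfkv hnf
Final line 3: oshm

Answer: oshm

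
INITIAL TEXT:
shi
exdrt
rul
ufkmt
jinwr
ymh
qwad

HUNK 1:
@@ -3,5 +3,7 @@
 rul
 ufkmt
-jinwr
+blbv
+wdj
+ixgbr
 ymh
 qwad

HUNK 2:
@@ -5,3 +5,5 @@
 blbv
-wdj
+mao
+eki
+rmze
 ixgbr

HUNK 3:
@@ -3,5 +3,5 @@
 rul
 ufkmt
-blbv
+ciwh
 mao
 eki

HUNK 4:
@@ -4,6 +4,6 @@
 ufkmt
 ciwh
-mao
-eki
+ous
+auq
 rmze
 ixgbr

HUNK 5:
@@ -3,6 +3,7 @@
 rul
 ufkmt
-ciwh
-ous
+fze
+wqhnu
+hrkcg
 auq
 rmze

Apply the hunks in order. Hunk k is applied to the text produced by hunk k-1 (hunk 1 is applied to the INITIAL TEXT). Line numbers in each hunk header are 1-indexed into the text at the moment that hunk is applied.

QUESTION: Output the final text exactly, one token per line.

Hunk 1: at line 3 remove [jinwr] add [blbv,wdj,ixgbr] -> 9 lines: shi exdrt rul ufkmt blbv wdj ixgbr ymh qwad
Hunk 2: at line 5 remove [wdj] add [mao,eki,rmze] -> 11 lines: shi exdrt rul ufkmt blbv mao eki rmze ixgbr ymh qwad
Hunk 3: at line 3 remove [blbv] add [ciwh] -> 11 lines: shi exdrt rul ufkmt ciwh mao eki rmze ixgbr ymh qwad
Hunk 4: at line 4 remove [mao,eki] add [ous,auq] -> 11 lines: shi exdrt rul ufkmt ciwh ous auq rmze ixgbr ymh qwad
Hunk 5: at line 3 remove [ciwh,ous] add [fze,wqhnu,hrkcg] -> 12 lines: shi exdrt rul ufkmt fze wqhnu hrkcg auq rmze ixgbr ymh qwad

Answer: shi
exdrt
rul
ufkmt
fze
wqhnu
hrkcg
auq
rmze
ixgbr
ymh
qwad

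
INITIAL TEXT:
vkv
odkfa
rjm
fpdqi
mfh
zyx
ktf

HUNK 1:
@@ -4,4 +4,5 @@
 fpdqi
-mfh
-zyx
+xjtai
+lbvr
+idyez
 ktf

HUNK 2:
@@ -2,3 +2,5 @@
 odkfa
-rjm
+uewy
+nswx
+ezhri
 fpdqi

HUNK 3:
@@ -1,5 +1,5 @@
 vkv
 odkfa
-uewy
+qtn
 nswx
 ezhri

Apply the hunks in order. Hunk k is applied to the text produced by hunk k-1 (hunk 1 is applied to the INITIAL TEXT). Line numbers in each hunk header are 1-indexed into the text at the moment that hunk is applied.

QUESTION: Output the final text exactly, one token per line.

Hunk 1: at line 4 remove [mfh,zyx] add [xjtai,lbvr,idyez] -> 8 lines: vkv odkfa rjm fpdqi xjtai lbvr idyez ktf
Hunk 2: at line 2 remove [rjm] add [uewy,nswx,ezhri] -> 10 lines: vkv odkfa uewy nswx ezhri fpdqi xjtai lbvr idyez ktf
Hunk 3: at line 1 remove [uewy] add [qtn] -> 10 lines: vkv odkfa qtn nswx ezhri fpdqi xjtai lbvr idyez ktf

Answer: vkv
odkfa
qtn
nswx
ezhri
fpdqi
xjtai
lbvr
idyez
ktf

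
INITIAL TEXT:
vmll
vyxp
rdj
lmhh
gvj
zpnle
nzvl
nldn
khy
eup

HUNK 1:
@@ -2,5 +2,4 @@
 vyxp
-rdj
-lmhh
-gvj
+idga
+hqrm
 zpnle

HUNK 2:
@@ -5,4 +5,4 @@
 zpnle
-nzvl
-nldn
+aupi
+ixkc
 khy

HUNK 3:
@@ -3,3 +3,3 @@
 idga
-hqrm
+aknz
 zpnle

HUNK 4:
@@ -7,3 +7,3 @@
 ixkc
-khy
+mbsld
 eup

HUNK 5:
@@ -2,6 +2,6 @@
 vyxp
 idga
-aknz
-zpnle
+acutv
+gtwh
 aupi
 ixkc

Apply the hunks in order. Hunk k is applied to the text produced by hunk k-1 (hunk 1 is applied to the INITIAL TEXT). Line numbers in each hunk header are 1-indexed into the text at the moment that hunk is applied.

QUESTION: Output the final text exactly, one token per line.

Hunk 1: at line 2 remove [rdj,lmhh,gvj] add [idga,hqrm] -> 9 lines: vmll vyxp idga hqrm zpnle nzvl nldn khy eup
Hunk 2: at line 5 remove [nzvl,nldn] add [aupi,ixkc] -> 9 lines: vmll vyxp idga hqrm zpnle aupi ixkc khy eup
Hunk 3: at line 3 remove [hqrm] add [aknz] -> 9 lines: vmll vyxp idga aknz zpnle aupi ixkc khy eup
Hunk 4: at line 7 remove [khy] add [mbsld] -> 9 lines: vmll vyxp idga aknz zpnle aupi ixkc mbsld eup
Hunk 5: at line 2 remove [aknz,zpnle] add [acutv,gtwh] -> 9 lines: vmll vyxp idga acutv gtwh aupi ixkc mbsld eup

Answer: vmll
vyxp
idga
acutv
gtwh
aupi
ixkc
mbsld
eup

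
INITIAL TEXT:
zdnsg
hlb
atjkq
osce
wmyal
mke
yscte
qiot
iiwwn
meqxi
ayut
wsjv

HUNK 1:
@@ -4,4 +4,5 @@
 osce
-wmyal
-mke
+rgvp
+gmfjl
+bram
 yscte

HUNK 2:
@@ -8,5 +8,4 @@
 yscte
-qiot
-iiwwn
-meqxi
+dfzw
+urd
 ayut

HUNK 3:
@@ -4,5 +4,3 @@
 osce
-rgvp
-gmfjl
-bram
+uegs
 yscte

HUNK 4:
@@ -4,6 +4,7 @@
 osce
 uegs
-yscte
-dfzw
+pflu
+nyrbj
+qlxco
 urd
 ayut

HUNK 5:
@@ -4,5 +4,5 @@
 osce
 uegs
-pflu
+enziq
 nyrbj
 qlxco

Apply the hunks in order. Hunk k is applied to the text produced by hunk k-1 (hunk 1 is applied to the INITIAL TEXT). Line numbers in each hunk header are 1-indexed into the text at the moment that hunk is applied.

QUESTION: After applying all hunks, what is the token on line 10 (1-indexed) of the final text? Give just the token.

Answer: ayut

Derivation:
Hunk 1: at line 4 remove [wmyal,mke] add [rgvp,gmfjl,bram] -> 13 lines: zdnsg hlb atjkq osce rgvp gmfjl bram yscte qiot iiwwn meqxi ayut wsjv
Hunk 2: at line 8 remove [qiot,iiwwn,meqxi] add [dfzw,urd] -> 12 lines: zdnsg hlb atjkq osce rgvp gmfjl bram yscte dfzw urd ayut wsjv
Hunk 3: at line 4 remove [rgvp,gmfjl,bram] add [uegs] -> 10 lines: zdnsg hlb atjkq osce uegs yscte dfzw urd ayut wsjv
Hunk 4: at line 4 remove [yscte,dfzw] add [pflu,nyrbj,qlxco] -> 11 lines: zdnsg hlb atjkq osce uegs pflu nyrbj qlxco urd ayut wsjv
Hunk 5: at line 4 remove [pflu] add [enziq] -> 11 lines: zdnsg hlb atjkq osce uegs enziq nyrbj qlxco urd ayut wsjv
Final line 10: ayut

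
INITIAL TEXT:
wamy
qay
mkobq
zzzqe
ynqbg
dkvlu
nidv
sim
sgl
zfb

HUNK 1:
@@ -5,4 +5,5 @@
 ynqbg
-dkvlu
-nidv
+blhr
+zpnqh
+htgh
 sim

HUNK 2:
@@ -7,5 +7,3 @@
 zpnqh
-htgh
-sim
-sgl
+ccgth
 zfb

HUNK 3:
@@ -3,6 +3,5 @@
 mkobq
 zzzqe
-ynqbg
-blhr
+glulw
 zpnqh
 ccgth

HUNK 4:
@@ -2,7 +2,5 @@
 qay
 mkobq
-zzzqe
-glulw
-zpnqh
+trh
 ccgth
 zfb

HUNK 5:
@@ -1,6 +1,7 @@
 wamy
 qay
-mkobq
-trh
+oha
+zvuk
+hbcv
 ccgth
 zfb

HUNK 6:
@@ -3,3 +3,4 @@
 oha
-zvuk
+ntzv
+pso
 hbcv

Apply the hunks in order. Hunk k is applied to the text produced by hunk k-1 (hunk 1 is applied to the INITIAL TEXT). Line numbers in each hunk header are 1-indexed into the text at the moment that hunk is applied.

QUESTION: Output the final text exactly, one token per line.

Answer: wamy
qay
oha
ntzv
pso
hbcv
ccgth
zfb

Derivation:
Hunk 1: at line 5 remove [dkvlu,nidv] add [blhr,zpnqh,htgh] -> 11 lines: wamy qay mkobq zzzqe ynqbg blhr zpnqh htgh sim sgl zfb
Hunk 2: at line 7 remove [htgh,sim,sgl] add [ccgth] -> 9 lines: wamy qay mkobq zzzqe ynqbg blhr zpnqh ccgth zfb
Hunk 3: at line 3 remove [ynqbg,blhr] add [glulw] -> 8 lines: wamy qay mkobq zzzqe glulw zpnqh ccgth zfb
Hunk 4: at line 2 remove [zzzqe,glulw,zpnqh] add [trh] -> 6 lines: wamy qay mkobq trh ccgth zfb
Hunk 5: at line 1 remove [mkobq,trh] add [oha,zvuk,hbcv] -> 7 lines: wamy qay oha zvuk hbcv ccgth zfb
Hunk 6: at line 3 remove [zvuk] add [ntzv,pso] -> 8 lines: wamy qay oha ntzv pso hbcv ccgth zfb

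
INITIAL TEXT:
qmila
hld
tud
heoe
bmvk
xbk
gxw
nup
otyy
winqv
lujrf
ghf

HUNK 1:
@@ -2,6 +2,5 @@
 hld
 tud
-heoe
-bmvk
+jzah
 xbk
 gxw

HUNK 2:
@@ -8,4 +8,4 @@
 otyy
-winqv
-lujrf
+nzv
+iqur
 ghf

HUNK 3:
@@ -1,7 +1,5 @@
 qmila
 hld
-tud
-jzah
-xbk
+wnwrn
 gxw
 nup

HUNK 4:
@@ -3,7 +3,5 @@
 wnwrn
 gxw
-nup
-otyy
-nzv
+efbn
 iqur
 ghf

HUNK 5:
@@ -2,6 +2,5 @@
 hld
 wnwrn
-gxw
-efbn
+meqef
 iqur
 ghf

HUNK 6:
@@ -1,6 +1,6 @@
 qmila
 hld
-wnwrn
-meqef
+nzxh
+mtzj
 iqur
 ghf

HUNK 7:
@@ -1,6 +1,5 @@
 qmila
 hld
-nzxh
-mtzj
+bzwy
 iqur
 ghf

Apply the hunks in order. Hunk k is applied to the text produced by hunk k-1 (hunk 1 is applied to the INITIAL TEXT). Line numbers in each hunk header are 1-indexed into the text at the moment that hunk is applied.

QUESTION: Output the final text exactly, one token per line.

Answer: qmila
hld
bzwy
iqur
ghf

Derivation:
Hunk 1: at line 2 remove [heoe,bmvk] add [jzah] -> 11 lines: qmila hld tud jzah xbk gxw nup otyy winqv lujrf ghf
Hunk 2: at line 8 remove [winqv,lujrf] add [nzv,iqur] -> 11 lines: qmila hld tud jzah xbk gxw nup otyy nzv iqur ghf
Hunk 3: at line 1 remove [tud,jzah,xbk] add [wnwrn] -> 9 lines: qmila hld wnwrn gxw nup otyy nzv iqur ghf
Hunk 4: at line 3 remove [nup,otyy,nzv] add [efbn] -> 7 lines: qmila hld wnwrn gxw efbn iqur ghf
Hunk 5: at line 2 remove [gxw,efbn] add [meqef] -> 6 lines: qmila hld wnwrn meqef iqur ghf
Hunk 6: at line 1 remove [wnwrn,meqef] add [nzxh,mtzj] -> 6 lines: qmila hld nzxh mtzj iqur ghf
Hunk 7: at line 1 remove [nzxh,mtzj] add [bzwy] -> 5 lines: qmila hld bzwy iqur ghf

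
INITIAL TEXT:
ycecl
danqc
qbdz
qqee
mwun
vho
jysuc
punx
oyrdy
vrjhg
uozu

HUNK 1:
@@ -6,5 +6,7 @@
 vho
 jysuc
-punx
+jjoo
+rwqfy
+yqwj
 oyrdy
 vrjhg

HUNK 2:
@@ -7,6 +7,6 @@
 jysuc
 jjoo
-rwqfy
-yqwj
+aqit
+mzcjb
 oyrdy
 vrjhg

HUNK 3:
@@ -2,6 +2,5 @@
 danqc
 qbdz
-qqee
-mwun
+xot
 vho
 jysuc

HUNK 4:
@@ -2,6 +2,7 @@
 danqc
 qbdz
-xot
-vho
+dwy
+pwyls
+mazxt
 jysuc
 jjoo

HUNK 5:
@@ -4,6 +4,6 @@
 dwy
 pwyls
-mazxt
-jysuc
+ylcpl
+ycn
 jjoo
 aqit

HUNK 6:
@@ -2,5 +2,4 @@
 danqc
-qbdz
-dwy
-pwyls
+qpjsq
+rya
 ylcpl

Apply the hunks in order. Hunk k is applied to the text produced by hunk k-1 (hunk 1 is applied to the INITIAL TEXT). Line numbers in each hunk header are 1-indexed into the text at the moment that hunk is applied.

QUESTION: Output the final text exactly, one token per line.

Hunk 1: at line 6 remove [punx] add [jjoo,rwqfy,yqwj] -> 13 lines: ycecl danqc qbdz qqee mwun vho jysuc jjoo rwqfy yqwj oyrdy vrjhg uozu
Hunk 2: at line 7 remove [rwqfy,yqwj] add [aqit,mzcjb] -> 13 lines: ycecl danqc qbdz qqee mwun vho jysuc jjoo aqit mzcjb oyrdy vrjhg uozu
Hunk 3: at line 2 remove [qqee,mwun] add [xot] -> 12 lines: ycecl danqc qbdz xot vho jysuc jjoo aqit mzcjb oyrdy vrjhg uozu
Hunk 4: at line 2 remove [xot,vho] add [dwy,pwyls,mazxt] -> 13 lines: ycecl danqc qbdz dwy pwyls mazxt jysuc jjoo aqit mzcjb oyrdy vrjhg uozu
Hunk 5: at line 4 remove [mazxt,jysuc] add [ylcpl,ycn] -> 13 lines: ycecl danqc qbdz dwy pwyls ylcpl ycn jjoo aqit mzcjb oyrdy vrjhg uozu
Hunk 6: at line 2 remove [qbdz,dwy,pwyls] add [qpjsq,rya] -> 12 lines: ycecl danqc qpjsq rya ylcpl ycn jjoo aqit mzcjb oyrdy vrjhg uozu

Answer: ycecl
danqc
qpjsq
rya
ylcpl
ycn
jjoo
aqit
mzcjb
oyrdy
vrjhg
uozu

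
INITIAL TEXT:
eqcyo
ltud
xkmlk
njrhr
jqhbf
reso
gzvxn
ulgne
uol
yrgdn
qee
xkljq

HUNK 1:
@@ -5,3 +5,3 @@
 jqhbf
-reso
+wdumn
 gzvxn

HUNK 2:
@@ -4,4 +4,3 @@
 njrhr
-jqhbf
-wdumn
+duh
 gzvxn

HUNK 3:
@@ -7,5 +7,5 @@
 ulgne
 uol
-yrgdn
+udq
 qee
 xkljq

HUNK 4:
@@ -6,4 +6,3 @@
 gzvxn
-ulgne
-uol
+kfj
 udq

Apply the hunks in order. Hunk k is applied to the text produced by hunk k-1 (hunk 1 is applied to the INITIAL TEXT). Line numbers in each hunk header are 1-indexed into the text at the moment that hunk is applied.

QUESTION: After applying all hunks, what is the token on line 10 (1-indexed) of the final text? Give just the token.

Answer: xkljq

Derivation:
Hunk 1: at line 5 remove [reso] add [wdumn] -> 12 lines: eqcyo ltud xkmlk njrhr jqhbf wdumn gzvxn ulgne uol yrgdn qee xkljq
Hunk 2: at line 4 remove [jqhbf,wdumn] add [duh] -> 11 lines: eqcyo ltud xkmlk njrhr duh gzvxn ulgne uol yrgdn qee xkljq
Hunk 3: at line 7 remove [yrgdn] add [udq] -> 11 lines: eqcyo ltud xkmlk njrhr duh gzvxn ulgne uol udq qee xkljq
Hunk 4: at line 6 remove [ulgne,uol] add [kfj] -> 10 lines: eqcyo ltud xkmlk njrhr duh gzvxn kfj udq qee xkljq
Final line 10: xkljq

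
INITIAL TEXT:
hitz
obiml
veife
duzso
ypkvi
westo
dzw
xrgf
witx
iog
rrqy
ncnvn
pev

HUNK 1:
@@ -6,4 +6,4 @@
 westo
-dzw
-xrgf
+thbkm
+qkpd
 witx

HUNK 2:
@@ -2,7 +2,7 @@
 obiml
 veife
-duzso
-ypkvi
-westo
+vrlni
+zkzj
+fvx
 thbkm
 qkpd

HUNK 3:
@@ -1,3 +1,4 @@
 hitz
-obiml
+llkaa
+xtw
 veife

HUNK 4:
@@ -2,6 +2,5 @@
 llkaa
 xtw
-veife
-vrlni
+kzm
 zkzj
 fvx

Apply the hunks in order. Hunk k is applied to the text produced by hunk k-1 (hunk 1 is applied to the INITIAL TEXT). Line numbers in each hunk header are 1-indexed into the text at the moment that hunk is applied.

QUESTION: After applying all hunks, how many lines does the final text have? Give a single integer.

Answer: 13

Derivation:
Hunk 1: at line 6 remove [dzw,xrgf] add [thbkm,qkpd] -> 13 lines: hitz obiml veife duzso ypkvi westo thbkm qkpd witx iog rrqy ncnvn pev
Hunk 2: at line 2 remove [duzso,ypkvi,westo] add [vrlni,zkzj,fvx] -> 13 lines: hitz obiml veife vrlni zkzj fvx thbkm qkpd witx iog rrqy ncnvn pev
Hunk 3: at line 1 remove [obiml] add [llkaa,xtw] -> 14 lines: hitz llkaa xtw veife vrlni zkzj fvx thbkm qkpd witx iog rrqy ncnvn pev
Hunk 4: at line 2 remove [veife,vrlni] add [kzm] -> 13 lines: hitz llkaa xtw kzm zkzj fvx thbkm qkpd witx iog rrqy ncnvn pev
Final line count: 13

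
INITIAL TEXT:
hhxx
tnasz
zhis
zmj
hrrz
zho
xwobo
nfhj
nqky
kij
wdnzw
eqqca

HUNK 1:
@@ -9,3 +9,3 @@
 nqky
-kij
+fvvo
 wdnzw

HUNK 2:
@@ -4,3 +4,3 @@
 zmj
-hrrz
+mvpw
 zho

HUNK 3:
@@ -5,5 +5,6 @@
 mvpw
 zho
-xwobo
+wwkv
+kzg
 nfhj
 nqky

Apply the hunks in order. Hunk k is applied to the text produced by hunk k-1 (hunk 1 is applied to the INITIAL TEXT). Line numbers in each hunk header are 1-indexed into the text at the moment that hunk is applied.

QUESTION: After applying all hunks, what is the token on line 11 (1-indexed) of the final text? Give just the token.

Hunk 1: at line 9 remove [kij] add [fvvo] -> 12 lines: hhxx tnasz zhis zmj hrrz zho xwobo nfhj nqky fvvo wdnzw eqqca
Hunk 2: at line 4 remove [hrrz] add [mvpw] -> 12 lines: hhxx tnasz zhis zmj mvpw zho xwobo nfhj nqky fvvo wdnzw eqqca
Hunk 3: at line 5 remove [xwobo] add [wwkv,kzg] -> 13 lines: hhxx tnasz zhis zmj mvpw zho wwkv kzg nfhj nqky fvvo wdnzw eqqca
Final line 11: fvvo

Answer: fvvo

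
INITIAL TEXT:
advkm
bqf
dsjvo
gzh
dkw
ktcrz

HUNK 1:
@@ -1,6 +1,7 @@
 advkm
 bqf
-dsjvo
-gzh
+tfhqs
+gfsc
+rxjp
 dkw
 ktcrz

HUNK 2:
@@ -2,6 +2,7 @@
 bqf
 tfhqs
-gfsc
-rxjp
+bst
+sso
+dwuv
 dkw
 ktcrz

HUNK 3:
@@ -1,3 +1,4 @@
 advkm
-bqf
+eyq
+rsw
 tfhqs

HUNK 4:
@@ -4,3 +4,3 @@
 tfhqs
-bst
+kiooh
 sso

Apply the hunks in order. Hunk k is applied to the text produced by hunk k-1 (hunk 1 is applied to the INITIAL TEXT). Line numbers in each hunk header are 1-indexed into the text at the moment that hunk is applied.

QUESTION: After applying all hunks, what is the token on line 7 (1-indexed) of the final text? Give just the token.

Hunk 1: at line 1 remove [dsjvo,gzh] add [tfhqs,gfsc,rxjp] -> 7 lines: advkm bqf tfhqs gfsc rxjp dkw ktcrz
Hunk 2: at line 2 remove [gfsc,rxjp] add [bst,sso,dwuv] -> 8 lines: advkm bqf tfhqs bst sso dwuv dkw ktcrz
Hunk 3: at line 1 remove [bqf] add [eyq,rsw] -> 9 lines: advkm eyq rsw tfhqs bst sso dwuv dkw ktcrz
Hunk 4: at line 4 remove [bst] add [kiooh] -> 9 lines: advkm eyq rsw tfhqs kiooh sso dwuv dkw ktcrz
Final line 7: dwuv

Answer: dwuv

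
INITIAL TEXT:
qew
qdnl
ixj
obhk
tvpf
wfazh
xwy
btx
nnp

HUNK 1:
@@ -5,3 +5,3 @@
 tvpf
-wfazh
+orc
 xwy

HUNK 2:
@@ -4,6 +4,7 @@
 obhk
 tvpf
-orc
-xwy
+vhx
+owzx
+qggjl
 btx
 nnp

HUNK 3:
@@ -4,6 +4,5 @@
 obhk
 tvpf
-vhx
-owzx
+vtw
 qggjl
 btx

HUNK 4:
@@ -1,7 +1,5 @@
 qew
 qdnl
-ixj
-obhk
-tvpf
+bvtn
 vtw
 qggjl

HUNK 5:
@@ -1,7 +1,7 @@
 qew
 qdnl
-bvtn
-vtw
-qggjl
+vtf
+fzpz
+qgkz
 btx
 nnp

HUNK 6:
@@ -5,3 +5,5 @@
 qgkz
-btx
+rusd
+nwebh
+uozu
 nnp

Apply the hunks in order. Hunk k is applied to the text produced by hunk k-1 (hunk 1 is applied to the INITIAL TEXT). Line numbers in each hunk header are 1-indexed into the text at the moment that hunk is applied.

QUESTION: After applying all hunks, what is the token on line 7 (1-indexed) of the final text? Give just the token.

Hunk 1: at line 5 remove [wfazh] add [orc] -> 9 lines: qew qdnl ixj obhk tvpf orc xwy btx nnp
Hunk 2: at line 4 remove [orc,xwy] add [vhx,owzx,qggjl] -> 10 lines: qew qdnl ixj obhk tvpf vhx owzx qggjl btx nnp
Hunk 3: at line 4 remove [vhx,owzx] add [vtw] -> 9 lines: qew qdnl ixj obhk tvpf vtw qggjl btx nnp
Hunk 4: at line 1 remove [ixj,obhk,tvpf] add [bvtn] -> 7 lines: qew qdnl bvtn vtw qggjl btx nnp
Hunk 5: at line 1 remove [bvtn,vtw,qggjl] add [vtf,fzpz,qgkz] -> 7 lines: qew qdnl vtf fzpz qgkz btx nnp
Hunk 6: at line 5 remove [btx] add [rusd,nwebh,uozu] -> 9 lines: qew qdnl vtf fzpz qgkz rusd nwebh uozu nnp
Final line 7: nwebh

Answer: nwebh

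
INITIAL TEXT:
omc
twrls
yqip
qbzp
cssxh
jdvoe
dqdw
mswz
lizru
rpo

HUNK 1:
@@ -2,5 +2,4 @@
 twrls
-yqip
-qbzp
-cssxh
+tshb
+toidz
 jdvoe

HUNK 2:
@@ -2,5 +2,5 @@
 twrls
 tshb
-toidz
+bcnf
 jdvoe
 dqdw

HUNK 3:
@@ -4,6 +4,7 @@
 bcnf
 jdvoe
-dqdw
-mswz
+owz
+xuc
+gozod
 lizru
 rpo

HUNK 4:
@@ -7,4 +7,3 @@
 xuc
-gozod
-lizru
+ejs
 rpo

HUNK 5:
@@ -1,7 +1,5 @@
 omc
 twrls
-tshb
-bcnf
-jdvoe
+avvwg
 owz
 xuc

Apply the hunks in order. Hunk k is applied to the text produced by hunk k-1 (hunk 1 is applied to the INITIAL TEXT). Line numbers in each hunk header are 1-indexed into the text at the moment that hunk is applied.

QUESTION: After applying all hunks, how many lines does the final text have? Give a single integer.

Hunk 1: at line 2 remove [yqip,qbzp,cssxh] add [tshb,toidz] -> 9 lines: omc twrls tshb toidz jdvoe dqdw mswz lizru rpo
Hunk 2: at line 2 remove [toidz] add [bcnf] -> 9 lines: omc twrls tshb bcnf jdvoe dqdw mswz lizru rpo
Hunk 3: at line 4 remove [dqdw,mswz] add [owz,xuc,gozod] -> 10 lines: omc twrls tshb bcnf jdvoe owz xuc gozod lizru rpo
Hunk 4: at line 7 remove [gozod,lizru] add [ejs] -> 9 lines: omc twrls tshb bcnf jdvoe owz xuc ejs rpo
Hunk 5: at line 1 remove [tshb,bcnf,jdvoe] add [avvwg] -> 7 lines: omc twrls avvwg owz xuc ejs rpo
Final line count: 7

Answer: 7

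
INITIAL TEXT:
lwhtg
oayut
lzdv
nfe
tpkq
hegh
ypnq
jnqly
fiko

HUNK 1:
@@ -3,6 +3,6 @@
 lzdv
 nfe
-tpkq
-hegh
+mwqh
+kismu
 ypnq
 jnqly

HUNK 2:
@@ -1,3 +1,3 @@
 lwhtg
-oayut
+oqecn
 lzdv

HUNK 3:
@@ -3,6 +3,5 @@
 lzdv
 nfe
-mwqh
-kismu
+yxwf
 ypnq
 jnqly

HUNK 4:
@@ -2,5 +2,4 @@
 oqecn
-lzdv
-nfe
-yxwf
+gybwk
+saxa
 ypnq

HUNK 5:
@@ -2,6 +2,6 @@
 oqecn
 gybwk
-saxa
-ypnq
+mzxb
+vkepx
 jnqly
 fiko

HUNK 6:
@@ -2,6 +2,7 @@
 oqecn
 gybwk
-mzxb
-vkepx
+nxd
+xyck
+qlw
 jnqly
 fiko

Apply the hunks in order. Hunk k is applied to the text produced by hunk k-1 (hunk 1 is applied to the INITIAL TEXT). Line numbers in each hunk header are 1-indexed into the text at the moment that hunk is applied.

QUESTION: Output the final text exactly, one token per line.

Answer: lwhtg
oqecn
gybwk
nxd
xyck
qlw
jnqly
fiko

Derivation:
Hunk 1: at line 3 remove [tpkq,hegh] add [mwqh,kismu] -> 9 lines: lwhtg oayut lzdv nfe mwqh kismu ypnq jnqly fiko
Hunk 2: at line 1 remove [oayut] add [oqecn] -> 9 lines: lwhtg oqecn lzdv nfe mwqh kismu ypnq jnqly fiko
Hunk 3: at line 3 remove [mwqh,kismu] add [yxwf] -> 8 lines: lwhtg oqecn lzdv nfe yxwf ypnq jnqly fiko
Hunk 4: at line 2 remove [lzdv,nfe,yxwf] add [gybwk,saxa] -> 7 lines: lwhtg oqecn gybwk saxa ypnq jnqly fiko
Hunk 5: at line 2 remove [saxa,ypnq] add [mzxb,vkepx] -> 7 lines: lwhtg oqecn gybwk mzxb vkepx jnqly fiko
Hunk 6: at line 2 remove [mzxb,vkepx] add [nxd,xyck,qlw] -> 8 lines: lwhtg oqecn gybwk nxd xyck qlw jnqly fiko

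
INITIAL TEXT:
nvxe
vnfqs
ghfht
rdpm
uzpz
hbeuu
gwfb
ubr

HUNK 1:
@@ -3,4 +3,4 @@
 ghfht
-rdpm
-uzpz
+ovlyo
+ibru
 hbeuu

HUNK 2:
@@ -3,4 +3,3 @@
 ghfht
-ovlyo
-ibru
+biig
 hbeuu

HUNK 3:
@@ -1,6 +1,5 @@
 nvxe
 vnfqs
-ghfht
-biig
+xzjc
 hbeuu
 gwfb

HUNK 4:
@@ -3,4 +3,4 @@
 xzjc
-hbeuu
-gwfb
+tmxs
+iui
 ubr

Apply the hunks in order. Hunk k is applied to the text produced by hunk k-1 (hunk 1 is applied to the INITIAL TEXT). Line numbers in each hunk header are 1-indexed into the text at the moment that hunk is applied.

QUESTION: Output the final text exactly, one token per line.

Hunk 1: at line 3 remove [rdpm,uzpz] add [ovlyo,ibru] -> 8 lines: nvxe vnfqs ghfht ovlyo ibru hbeuu gwfb ubr
Hunk 2: at line 3 remove [ovlyo,ibru] add [biig] -> 7 lines: nvxe vnfqs ghfht biig hbeuu gwfb ubr
Hunk 3: at line 1 remove [ghfht,biig] add [xzjc] -> 6 lines: nvxe vnfqs xzjc hbeuu gwfb ubr
Hunk 4: at line 3 remove [hbeuu,gwfb] add [tmxs,iui] -> 6 lines: nvxe vnfqs xzjc tmxs iui ubr

Answer: nvxe
vnfqs
xzjc
tmxs
iui
ubr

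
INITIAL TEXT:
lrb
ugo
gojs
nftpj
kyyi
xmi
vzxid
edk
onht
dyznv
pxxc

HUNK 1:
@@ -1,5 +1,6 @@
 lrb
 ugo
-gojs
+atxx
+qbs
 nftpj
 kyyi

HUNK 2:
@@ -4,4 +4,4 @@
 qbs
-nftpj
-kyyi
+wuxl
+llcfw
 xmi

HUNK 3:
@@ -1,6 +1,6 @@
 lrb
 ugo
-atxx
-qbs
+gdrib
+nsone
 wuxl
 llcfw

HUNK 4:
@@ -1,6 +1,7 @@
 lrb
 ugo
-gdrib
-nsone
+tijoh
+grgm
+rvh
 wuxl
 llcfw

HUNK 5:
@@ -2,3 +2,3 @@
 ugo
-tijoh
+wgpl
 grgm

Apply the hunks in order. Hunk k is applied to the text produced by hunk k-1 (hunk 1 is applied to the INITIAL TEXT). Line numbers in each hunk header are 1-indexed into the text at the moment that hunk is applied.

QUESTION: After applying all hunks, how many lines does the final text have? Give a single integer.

Hunk 1: at line 1 remove [gojs] add [atxx,qbs] -> 12 lines: lrb ugo atxx qbs nftpj kyyi xmi vzxid edk onht dyznv pxxc
Hunk 2: at line 4 remove [nftpj,kyyi] add [wuxl,llcfw] -> 12 lines: lrb ugo atxx qbs wuxl llcfw xmi vzxid edk onht dyznv pxxc
Hunk 3: at line 1 remove [atxx,qbs] add [gdrib,nsone] -> 12 lines: lrb ugo gdrib nsone wuxl llcfw xmi vzxid edk onht dyznv pxxc
Hunk 4: at line 1 remove [gdrib,nsone] add [tijoh,grgm,rvh] -> 13 lines: lrb ugo tijoh grgm rvh wuxl llcfw xmi vzxid edk onht dyznv pxxc
Hunk 5: at line 2 remove [tijoh] add [wgpl] -> 13 lines: lrb ugo wgpl grgm rvh wuxl llcfw xmi vzxid edk onht dyznv pxxc
Final line count: 13

Answer: 13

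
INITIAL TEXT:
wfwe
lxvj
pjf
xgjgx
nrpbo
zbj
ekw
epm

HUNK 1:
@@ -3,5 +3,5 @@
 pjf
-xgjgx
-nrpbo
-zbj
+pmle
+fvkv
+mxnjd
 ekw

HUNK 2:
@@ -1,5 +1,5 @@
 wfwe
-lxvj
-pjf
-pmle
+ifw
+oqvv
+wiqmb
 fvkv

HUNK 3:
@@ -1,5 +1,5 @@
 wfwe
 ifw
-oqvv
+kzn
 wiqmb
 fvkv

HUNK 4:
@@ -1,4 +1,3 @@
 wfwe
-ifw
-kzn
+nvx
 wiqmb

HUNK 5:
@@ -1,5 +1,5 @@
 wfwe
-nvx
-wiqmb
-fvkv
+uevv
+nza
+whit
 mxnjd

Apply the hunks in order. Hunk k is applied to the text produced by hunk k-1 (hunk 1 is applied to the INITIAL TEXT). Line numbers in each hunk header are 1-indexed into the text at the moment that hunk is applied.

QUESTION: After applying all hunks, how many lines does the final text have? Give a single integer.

Answer: 7

Derivation:
Hunk 1: at line 3 remove [xgjgx,nrpbo,zbj] add [pmle,fvkv,mxnjd] -> 8 lines: wfwe lxvj pjf pmle fvkv mxnjd ekw epm
Hunk 2: at line 1 remove [lxvj,pjf,pmle] add [ifw,oqvv,wiqmb] -> 8 lines: wfwe ifw oqvv wiqmb fvkv mxnjd ekw epm
Hunk 3: at line 1 remove [oqvv] add [kzn] -> 8 lines: wfwe ifw kzn wiqmb fvkv mxnjd ekw epm
Hunk 4: at line 1 remove [ifw,kzn] add [nvx] -> 7 lines: wfwe nvx wiqmb fvkv mxnjd ekw epm
Hunk 5: at line 1 remove [nvx,wiqmb,fvkv] add [uevv,nza,whit] -> 7 lines: wfwe uevv nza whit mxnjd ekw epm
Final line count: 7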